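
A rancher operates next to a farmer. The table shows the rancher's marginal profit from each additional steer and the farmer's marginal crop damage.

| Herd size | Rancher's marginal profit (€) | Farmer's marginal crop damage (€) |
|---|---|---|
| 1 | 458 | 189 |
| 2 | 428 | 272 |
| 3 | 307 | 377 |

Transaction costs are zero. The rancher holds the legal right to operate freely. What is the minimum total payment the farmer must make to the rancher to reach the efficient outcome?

Left alone the rancher would choose level 3 (marginal profit stays positive).
Efficient level: k* = 2 (marginal profit ≥ marginal crop damage through 2).
The farmer must at least cover the rancher's forgone profit from cutting 3→2: 307 = 307.

€307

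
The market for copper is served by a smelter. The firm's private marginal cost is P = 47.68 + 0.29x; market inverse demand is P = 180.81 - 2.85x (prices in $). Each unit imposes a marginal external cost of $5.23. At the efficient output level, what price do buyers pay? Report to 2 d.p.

P = $64.72

Social marginal cost = private MC + MEC = 52.91 + 0.29x.
Set SMC = demand: 52.91 + 0.29x = 180.81 - 2.85x → x* = 40.7325.
Consumer price on the demand curve at x*: 180.81 − 2.85×40.7325 = 64.7224.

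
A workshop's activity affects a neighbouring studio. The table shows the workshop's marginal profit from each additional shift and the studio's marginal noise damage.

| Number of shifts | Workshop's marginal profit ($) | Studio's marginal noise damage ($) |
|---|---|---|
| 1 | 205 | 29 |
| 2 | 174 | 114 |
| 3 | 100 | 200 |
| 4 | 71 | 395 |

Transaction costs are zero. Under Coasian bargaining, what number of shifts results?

Bargaining reaches the level where marginal profit last exceeds marginal noise damage.
That holds through level 2 (174 ≥ 114) but not at 3 (100 < 200).

2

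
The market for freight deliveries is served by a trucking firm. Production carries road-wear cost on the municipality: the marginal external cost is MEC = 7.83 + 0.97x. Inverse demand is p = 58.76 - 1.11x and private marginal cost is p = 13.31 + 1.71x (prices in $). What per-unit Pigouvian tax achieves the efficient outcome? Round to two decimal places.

tax = $17.46 per unit

Social marginal cost = private MC + MEC = 21.14 + 2.68x.
Set SMC = demand: 21.14 + 2.68x = 58.76 - 1.11x → x* = 9.9261.
The Pigouvian tax equals MEC at x*: 7.83 + 0.97×9.9261 = 17.4583.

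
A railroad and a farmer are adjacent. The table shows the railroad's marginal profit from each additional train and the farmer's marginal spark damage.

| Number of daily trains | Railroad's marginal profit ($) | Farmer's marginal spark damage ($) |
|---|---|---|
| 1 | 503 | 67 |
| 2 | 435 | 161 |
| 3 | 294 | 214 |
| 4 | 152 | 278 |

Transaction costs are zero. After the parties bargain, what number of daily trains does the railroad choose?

3

Bargaining reaches the level where marginal profit last exceeds marginal spark damage.
That holds through level 3 (294 ≥ 214) but not at 4 (152 < 278).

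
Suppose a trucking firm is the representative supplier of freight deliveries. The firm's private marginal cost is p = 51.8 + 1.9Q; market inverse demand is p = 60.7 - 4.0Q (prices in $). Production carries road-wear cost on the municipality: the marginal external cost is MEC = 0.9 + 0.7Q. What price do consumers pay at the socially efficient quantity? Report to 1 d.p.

Social marginal cost = private MC + MEC = 52.7 + 2.6Q.
Set SMC = demand: 52.7 + 2.6Q = 60.7 - 4.0Q → Q* = 1.2121.
Consumer price on the demand curve at Q*: 60.7 − 4.0×1.2121 = 55.8516.

P = $55.9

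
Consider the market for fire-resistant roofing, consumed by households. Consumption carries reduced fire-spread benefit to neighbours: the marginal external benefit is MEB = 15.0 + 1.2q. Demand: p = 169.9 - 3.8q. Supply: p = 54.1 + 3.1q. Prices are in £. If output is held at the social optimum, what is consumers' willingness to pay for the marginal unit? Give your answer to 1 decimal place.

Social marginal benefit = demand + MEB = 184.9 - 2.6q.
Set SMB = MC: 184.9 - 2.6q = 54.1 + 3.1q → q* = 22.9474.
Consumer price on the demand curve at q*: 169.9 − 3.8×22.9474 = 82.6999.

P = £82.7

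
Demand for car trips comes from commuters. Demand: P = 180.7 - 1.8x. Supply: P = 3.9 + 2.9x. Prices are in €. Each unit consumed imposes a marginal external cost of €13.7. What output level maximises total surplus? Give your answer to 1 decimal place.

x* = 34.7

Social marginal benefit = demand − MEC = 167.0 - 1.8x.
Set SMB = MC: 167.0 - 1.8x = 3.9 + 2.9x → x* = 34.7021.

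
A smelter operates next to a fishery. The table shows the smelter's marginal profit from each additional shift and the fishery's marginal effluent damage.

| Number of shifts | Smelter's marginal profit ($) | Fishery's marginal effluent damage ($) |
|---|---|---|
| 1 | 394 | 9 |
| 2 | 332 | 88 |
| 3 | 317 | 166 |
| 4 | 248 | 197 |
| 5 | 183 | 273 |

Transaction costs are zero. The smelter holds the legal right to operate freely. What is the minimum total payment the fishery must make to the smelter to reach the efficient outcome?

Left alone the smelter would choose level 5 (marginal profit stays positive).
Efficient level: k* = 4 (marginal profit ≥ marginal effluent damage through 4).
The fishery must at least cover the smelter's forgone profit from cutting 5→4: 183 = 183.

$183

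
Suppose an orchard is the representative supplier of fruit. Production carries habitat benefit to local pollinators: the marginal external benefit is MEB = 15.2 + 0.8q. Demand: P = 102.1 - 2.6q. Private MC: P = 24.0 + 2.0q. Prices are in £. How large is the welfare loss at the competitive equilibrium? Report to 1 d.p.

DWL = £109.0

Market equilibrium (private): 24.0 + 2.0q = 102.1 - 2.6q → q_m = 16.9783.
Social marginal cost = private MC − MEB = 8.8 + 1.2q.
Set SMC = demand: 8.8 + 1.2q = 102.1 - 2.6q → q* = 24.5526.
The welfare-loss triangle has base |q_m − q*| and height MEB(q_m) (the vertical gap between SMC and demand is zero at q* and MEB at q_m).
DWL = ½ × 7.5743 × 28.7826 = 109.0040.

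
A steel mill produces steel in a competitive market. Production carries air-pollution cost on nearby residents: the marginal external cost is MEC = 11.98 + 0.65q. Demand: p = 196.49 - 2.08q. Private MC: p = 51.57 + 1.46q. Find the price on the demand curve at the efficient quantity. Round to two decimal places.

P = 130.50

Social marginal cost = private MC + MEC = 63.55 + 2.11q.
Set SMC = demand: 63.55 + 2.11q = 196.49 - 2.08q → q* = 31.7279.
Consumer price on the demand curve at q*: 196.49 − 2.08×31.7279 = 130.4960.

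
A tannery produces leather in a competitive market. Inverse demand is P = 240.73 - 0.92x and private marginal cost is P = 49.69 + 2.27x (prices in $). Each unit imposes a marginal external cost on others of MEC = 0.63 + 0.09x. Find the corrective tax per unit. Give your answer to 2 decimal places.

Social marginal cost = private MC + MEC = 50.32 + 2.36x.
Set SMC = demand: 50.32 + 2.36x = 240.73 - 0.92x → x* = 58.0518.
The Pigouvian tax equals MEC at x*: 0.63 + 0.09×58.0518 = 5.8547.

tax = $5.85 per unit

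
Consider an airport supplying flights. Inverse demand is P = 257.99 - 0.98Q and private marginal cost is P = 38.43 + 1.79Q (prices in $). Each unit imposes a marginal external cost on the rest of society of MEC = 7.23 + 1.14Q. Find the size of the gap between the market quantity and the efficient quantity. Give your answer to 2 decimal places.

24.96 units

Market equilibrium (private): 38.43 + 1.79Q = 257.99 - 0.98Q → Q_m = 79.2635.
Social marginal cost = private MC + MEC = 45.66 + 2.93Q.
Set SMC = demand: 45.66 + 2.93Q = 257.99 - 0.98Q → Q* = 54.3043.
Gap = |79.2635 − 54.3043| = 24.9592.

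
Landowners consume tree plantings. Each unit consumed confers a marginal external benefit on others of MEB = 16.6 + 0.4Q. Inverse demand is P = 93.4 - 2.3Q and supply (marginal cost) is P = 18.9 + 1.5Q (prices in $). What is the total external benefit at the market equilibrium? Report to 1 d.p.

Market equilibrium (private): 18.9 + 1.5Q = 93.4 - 2.3Q → Q_m = 19.6053.
Total external benefit = ∫₀^{Q_m} (16.6 + 0.4Q) dQ = 16.6×19.6053 + ½×0.4×19.6053² = 402.3215.

$402.3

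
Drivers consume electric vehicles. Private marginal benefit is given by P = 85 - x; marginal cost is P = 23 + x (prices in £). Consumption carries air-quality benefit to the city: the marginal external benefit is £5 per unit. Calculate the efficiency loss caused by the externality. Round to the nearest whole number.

Market equilibrium (private): 23 + x = 85 - x → x_m = 31.0000.
Social marginal benefit = demand + MEB = 90 - x.
Set SMB = MC: 90 - x = 23 + x → x* = 33.5000.
The welfare-loss triangle has base |x_m − x*| and height MEB(x_m) (the vertical gap between SMB and MC is zero at x* and MEB at x_m).
DWL = ½ × 2.5000 × 5.0000 = 6.2500.

DWL = £6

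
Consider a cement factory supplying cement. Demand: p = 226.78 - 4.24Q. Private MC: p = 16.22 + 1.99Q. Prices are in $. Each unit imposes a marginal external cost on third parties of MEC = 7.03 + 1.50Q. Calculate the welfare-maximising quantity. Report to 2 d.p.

Social marginal cost = private MC + MEC = 23.25 + 3.49Q.
Set SMC = demand: 23.25 + 3.49Q = 226.78 - 4.24Q → Q* = 26.3299.

Q* = 26.33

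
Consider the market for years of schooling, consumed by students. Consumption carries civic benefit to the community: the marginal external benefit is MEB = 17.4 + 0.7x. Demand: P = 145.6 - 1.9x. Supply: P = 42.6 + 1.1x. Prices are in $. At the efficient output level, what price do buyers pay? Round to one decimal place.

P = $46.1

Social marginal benefit = demand + MEB = 163.0 - 1.2x.
Set SMB = MC: 163.0 - 1.2x = 42.6 + 1.1x → x* = 52.3478.
Consumer price on the demand curve at x*: 145.6 − 1.9×52.3478 = 46.1392.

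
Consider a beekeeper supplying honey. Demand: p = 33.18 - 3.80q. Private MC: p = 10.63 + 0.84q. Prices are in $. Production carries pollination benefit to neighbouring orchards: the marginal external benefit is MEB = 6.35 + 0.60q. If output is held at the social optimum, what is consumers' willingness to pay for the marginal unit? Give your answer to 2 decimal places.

Social marginal cost = private MC − MEB = 4.28 + 0.24q.
Set SMC = demand: 4.28 + 0.24q = 33.18 - 3.80q → q* = 7.1535.
Consumer price on the demand curve at q*: 33.18 − 3.80×7.1535 = 5.9967.

P = $6.00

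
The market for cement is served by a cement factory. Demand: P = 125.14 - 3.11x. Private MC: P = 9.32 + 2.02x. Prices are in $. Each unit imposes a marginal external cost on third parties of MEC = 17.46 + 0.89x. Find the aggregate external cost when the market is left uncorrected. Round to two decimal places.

$621.02

Market equilibrium (private): 9.32 + 2.02x = 125.14 - 3.11x → x_m = 22.5770.
Total external cost = ∫₀^{x_m} (17.46 + 0.89x) dx = 17.46×22.5770 + ½×0.89×22.5770² = 621.0202.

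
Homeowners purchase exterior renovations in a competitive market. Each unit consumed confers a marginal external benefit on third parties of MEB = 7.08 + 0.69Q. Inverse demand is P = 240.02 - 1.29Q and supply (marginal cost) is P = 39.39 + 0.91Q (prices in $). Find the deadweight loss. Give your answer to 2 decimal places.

Market equilibrium (private): 39.39 + 0.91Q = 240.02 - 1.29Q → Q_m = 91.1955.
Social marginal benefit = demand + MEB = 247.10 - 0.60Q.
Set SMB = MC: 247.10 - 0.60Q = 39.39 + 0.91Q → Q* = 137.5563.
Between Q* and Q_m the wedge SMB − MC runs linearly from 0 to MEB(Q_m), so the loss is a triangle.
DWL = ½ × 46.3608 × 70.0049 = 1622.7416.

DWL = $1622.74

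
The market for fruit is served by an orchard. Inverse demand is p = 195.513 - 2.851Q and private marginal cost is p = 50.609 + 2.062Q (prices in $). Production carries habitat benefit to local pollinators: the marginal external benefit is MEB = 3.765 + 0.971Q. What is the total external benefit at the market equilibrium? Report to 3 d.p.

Market equilibrium (private): 50.609 + 2.062Q = 195.513 - 2.851Q → Q_m = 29.4940.
Total external benefit = ∫₀^{Q_m} (3.765 + 0.971Q) dQ = 3.765×29.4940 + ½×0.971×29.4940² = 533.3794.

$533.379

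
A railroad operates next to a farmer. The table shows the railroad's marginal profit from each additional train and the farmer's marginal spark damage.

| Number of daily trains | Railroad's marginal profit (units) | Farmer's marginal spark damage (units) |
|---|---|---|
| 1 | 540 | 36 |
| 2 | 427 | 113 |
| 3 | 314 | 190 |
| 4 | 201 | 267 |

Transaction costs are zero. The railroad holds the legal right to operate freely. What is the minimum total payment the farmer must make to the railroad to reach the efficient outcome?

201

Left alone the railroad would choose level 4 (marginal profit stays positive).
Efficient level: k* = 3 (marginal profit ≥ marginal spark damage through 3).
The farmer must at least cover the railroad's forgone profit from cutting 4→3: 201 = 201.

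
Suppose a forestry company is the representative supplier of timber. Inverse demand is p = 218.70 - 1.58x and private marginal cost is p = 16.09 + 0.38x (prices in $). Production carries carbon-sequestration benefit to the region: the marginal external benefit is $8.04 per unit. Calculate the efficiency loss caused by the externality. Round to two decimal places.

DWL = $16.49

Market equilibrium (private): 16.09 + 0.38x = 218.70 - 1.58x → x_m = 103.3724.
Social marginal cost = private MC − MEB = 8.05 + 0.38x.
Set SMC = demand: 8.05 + 0.38x = 218.70 - 1.58x → x* = 107.4745.
Height of the DWL triangle at x_m is demand(x_m) − SMC(x_m) = MEB(x_m) = 8.0400.
DWL = ½ × 4.1021 × 8.0400 = 16.4904.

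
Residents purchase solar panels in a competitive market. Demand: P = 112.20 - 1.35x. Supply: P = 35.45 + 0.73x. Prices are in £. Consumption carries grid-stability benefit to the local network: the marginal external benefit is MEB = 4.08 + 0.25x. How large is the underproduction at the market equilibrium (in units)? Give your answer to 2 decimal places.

7.27 units

Market equilibrium (private): 35.45 + 0.73x = 112.20 - 1.35x → x_m = 36.8990.
Social marginal benefit = demand + MEB = 116.28 - 1.10x.
Set SMB = MC: 116.28 - 1.10x = 35.45 + 0.73x → x* = 44.1694.
Gap = |36.8990 − 44.1694| = 7.2704.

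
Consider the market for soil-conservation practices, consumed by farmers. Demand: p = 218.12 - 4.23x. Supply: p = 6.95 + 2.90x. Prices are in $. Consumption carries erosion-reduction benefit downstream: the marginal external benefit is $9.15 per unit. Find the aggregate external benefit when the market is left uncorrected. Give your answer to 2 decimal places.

Market equilibrium (private): 6.95 + 2.90x = 218.12 - 4.23x → x_m = 29.6171.
Total external benefit = MEB × x_m = 9.15 × 29.6171 = 270.9965.

$271.00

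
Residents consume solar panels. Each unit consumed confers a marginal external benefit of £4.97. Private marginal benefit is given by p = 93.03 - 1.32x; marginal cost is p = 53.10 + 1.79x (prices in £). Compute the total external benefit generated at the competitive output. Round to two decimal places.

Market equilibrium (private): 53.10 + 1.79x = 93.03 - 1.32x → x_m = 12.8392.
Total external benefit = MEB × x_m = 4.97 × 12.8392 = 63.8108.

£63.81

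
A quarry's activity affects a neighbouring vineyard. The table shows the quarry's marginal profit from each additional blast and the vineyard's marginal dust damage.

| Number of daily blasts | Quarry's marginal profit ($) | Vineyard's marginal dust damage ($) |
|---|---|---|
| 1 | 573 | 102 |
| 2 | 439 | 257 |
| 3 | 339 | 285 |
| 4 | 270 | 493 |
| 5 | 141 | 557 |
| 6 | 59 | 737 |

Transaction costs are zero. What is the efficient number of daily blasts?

3

Bargaining reaches the level where marginal profit last exceeds marginal dust damage.
That holds through level 3 (339 ≥ 285) but not at 4 (270 < 493).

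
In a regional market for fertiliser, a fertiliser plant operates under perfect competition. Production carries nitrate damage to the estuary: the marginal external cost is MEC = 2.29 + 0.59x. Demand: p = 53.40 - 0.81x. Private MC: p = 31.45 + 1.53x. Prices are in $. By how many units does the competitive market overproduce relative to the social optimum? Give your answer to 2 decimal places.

2.67 units

Market equilibrium (private): 31.45 + 1.53x = 53.40 - 0.81x → x_m = 9.3803.
Social marginal cost = private MC + MEC = 33.74 + 2.12x.
Set SMC = demand: 33.74 + 2.12x = 53.40 - 0.81x → x* = 6.7099.
Gap = |9.3803 − 6.7099| = 2.6704.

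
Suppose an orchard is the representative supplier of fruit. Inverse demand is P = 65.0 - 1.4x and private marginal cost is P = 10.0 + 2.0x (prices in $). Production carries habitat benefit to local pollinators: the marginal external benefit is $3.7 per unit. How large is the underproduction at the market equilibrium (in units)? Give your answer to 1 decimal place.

1.1 units

Market equilibrium (private): 10.0 + 2.0x = 65.0 - 1.4x → x_m = 16.1765.
Social marginal cost = private MC − MEB = 6.3 + 2.0x.
Set SMC = demand: 6.3 + 2.0x = 65.0 - 1.4x → x* = 17.2647.
Gap = |16.1765 − 17.2647| = 1.0882.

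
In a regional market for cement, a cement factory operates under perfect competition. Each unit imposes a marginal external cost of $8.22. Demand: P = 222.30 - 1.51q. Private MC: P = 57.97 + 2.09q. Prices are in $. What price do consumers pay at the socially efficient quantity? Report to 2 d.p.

Social marginal cost = private MC + MEC = 66.19 + 2.09q.
Set SMC = demand: 66.19 + 2.09q = 222.30 - 1.51q → q* = 43.3639.
Consumer price on the demand curve at q*: 222.30 − 1.51×43.3639 = 156.8205.

P = $156.82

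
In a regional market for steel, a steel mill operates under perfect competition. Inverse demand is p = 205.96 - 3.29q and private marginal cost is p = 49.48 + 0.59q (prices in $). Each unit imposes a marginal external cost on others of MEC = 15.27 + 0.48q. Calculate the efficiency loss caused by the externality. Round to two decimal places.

DWL = $137.51

Market equilibrium (private): 49.48 + 0.59q = 205.96 - 3.29q → q_m = 40.3299.
Social marginal cost = private MC + MEC = 64.75 + 1.07q.
Set SMC = demand: 64.75 + 1.07q = 205.96 - 3.29q → q* = 32.3876.
The welfare-loss triangle has base |q_m − q*| and height MEC(q_m) (the vertical gap between SMC and demand is zero at q* and MEC at q_m).
DWL = ½ × 7.9423 × 34.6284 = 137.5146.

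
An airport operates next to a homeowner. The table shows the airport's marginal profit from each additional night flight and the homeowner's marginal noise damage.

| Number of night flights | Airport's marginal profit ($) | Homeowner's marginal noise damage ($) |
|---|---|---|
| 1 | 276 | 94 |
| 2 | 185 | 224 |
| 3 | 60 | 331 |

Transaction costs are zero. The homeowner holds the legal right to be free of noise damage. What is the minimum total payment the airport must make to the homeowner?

Efficient level: marginal profit ≥ marginal noise damage through level 1, so k* = 1.
With the homeowner holding the right, the airport must at least compensate total damage at k*: 94 = 94.

$94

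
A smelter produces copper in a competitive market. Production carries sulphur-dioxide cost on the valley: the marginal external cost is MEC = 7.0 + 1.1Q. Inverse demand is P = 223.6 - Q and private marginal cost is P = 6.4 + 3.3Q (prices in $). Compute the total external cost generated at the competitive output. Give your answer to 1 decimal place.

Market equilibrium (private): 6.4 + 3.3Q = 223.6 - Q → Q_m = 50.5116.
Total external cost = ∫₀^{Q_m} (7.0 + 1.1Q) dQ = 7.0×50.5116 + ½×1.1×50.5116² = 1756.8632.

$1756.9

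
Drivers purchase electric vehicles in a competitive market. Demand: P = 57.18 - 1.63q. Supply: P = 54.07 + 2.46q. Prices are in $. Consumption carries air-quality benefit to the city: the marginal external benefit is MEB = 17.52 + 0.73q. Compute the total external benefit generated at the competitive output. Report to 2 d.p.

$13.53

Market equilibrium (private): 54.07 + 2.46q = 57.18 - 1.63q → q_m = 0.7604.
Total external benefit = ∫₀^{q_m} (17.52 + 0.73q) dq = 17.52×0.7604 + ½×0.73×0.7604² = 13.5333.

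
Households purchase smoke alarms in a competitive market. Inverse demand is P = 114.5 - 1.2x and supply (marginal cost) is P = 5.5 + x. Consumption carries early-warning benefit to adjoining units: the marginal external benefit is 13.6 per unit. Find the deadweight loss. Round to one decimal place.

Market equilibrium (private): 5.5 + x = 114.5 - 1.2x → x_m = 49.5455.
Social marginal benefit = demand + MEB = 128.1 - 1.2x.
Set SMB = MC: 128.1 - 1.2x = 5.5 + x → x* = 55.7273.
The loss is the area between SMB and MC from x* to x_m; with linear curves that's a triangle of height MEB(x_m).
DWL = ½ × 6.1818 × 13.6000 = 42.0362.

DWL = 42.0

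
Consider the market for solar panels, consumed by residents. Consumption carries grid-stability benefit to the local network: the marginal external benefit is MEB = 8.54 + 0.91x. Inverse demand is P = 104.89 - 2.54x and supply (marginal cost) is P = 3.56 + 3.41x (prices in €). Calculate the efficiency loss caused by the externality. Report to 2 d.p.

Market equilibrium (private): 3.56 + 3.41x = 104.89 - 2.54x → x_m = 17.0303.
Social marginal benefit = demand + MEB = 113.43 - 1.63x.
Set SMB = MC: 113.43 - 1.63x = 3.56 + 3.41x → x* = 21.7996.
The welfare-loss triangle has base |x_m − x*| and height MEB(x_m) (the vertical gap between SMB and MC is zero at x* and MEB at x_m).
DWL = ½ × 4.7693 × 24.0375 = 57.3210.

DWL = €57.32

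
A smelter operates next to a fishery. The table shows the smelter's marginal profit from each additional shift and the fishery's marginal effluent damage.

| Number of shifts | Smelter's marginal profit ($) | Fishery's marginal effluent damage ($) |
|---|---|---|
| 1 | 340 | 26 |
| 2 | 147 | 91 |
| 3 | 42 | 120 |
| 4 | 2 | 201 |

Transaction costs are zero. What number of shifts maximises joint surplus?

Bargaining reaches the level where marginal profit last exceeds marginal effluent damage.
That holds through level 2 (147 ≥ 91) but not at 3 (42 < 120).

2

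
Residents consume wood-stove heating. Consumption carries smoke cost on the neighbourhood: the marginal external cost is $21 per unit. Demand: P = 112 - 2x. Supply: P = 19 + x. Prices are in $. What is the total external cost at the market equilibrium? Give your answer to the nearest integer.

$651

Market equilibrium (private): 19 + x = 112 - 2x → x_m = 31.0000.
Total external cost = MEC × x_m = 21 × 31.0000 = 651.0000.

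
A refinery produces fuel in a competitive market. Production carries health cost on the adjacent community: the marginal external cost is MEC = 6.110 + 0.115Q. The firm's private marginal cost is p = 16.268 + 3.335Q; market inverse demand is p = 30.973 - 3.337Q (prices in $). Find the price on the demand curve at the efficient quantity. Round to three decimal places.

Social marginal cost = private MC + MEC = 22.378 + 3.450Q.
Set SMC = demand: 22.378 + 3.450Q = 30.973 - 3.337Q → Q* = 1.2664.
Consumer price on the demand curve at Q*: 30.973 − 3.337×1.2664 = 26.7470.

P = $26.747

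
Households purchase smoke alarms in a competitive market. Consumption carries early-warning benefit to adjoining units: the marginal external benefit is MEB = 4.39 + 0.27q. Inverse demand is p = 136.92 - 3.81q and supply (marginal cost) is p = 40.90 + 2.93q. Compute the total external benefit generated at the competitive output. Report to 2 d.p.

Market equilibrium (private): 40.90 + 2.93q = 136.92 - 3.81q → q_m = 14.2463.
Total external benefit = ∫₀^{q_m} (4.39 + 0.27q) dq = 4.39×14.2463 + ½×0.27×14.2463² = 89.9405.

89.94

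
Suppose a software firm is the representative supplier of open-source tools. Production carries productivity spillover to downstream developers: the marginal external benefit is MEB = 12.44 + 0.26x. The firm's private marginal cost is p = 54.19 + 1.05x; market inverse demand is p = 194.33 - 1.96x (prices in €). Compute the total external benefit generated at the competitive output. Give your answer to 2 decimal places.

Market equilibrium (private): 54.19 + 1.05x = 194.33 - 1.96x → x_m = 46.5581.
Total external benefit = ∫₀^{x_m} (12.44 + 0.26x) dx = 12.44×46.5581 + ½×0.26×46.5581² = 860.9781.

€860.98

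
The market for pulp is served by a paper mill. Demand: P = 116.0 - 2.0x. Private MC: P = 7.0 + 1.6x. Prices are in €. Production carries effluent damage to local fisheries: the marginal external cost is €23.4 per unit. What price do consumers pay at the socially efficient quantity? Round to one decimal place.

P = €68.4

Social marginal cost = private MC + MEC = 30.4 + 1.6x.
Set SMC = demand: 30.4 + 1.6x = 116.0 - 2.0x → x* = 23.7778.
Consumer price on the demand curve at x*: 116.0 − 2.0×23.7778 = 68.4444.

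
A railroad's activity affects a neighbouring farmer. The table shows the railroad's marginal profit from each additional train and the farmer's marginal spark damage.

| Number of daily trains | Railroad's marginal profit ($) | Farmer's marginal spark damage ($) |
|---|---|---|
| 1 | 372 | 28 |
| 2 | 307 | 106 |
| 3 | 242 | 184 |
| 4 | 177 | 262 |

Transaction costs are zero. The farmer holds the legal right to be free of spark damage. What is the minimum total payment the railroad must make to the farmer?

$318

Efficient level: marginal profit ≥ marginal spark damage through level 3, so k* = 3.
With the farmer holding the right, the railroad must at least compensate total damage at k*: 28 + 106 + 184 = 318.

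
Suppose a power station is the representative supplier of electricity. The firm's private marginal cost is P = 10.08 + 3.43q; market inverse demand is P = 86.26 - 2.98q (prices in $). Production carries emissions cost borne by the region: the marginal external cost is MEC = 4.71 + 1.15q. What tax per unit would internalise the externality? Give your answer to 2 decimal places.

tax = $15.58 per unit

Social marginal cost = private MC + MEC = 14.79 + 4.58q.
Set SMC = demand: 14.79 + 4.58q = 86.26 - 2.98q → q* = 9.4537.
The Pigouvian tax equals MEC at q*: 4.71 + 1.15×9.4537 = 15.5818.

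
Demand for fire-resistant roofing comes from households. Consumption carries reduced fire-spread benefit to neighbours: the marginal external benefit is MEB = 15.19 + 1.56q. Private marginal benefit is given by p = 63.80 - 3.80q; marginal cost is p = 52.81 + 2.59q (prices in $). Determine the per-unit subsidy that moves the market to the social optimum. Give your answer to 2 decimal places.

subsidy = $23.65 per unit

Social marginal benefit = demand + MEB = 78.99 - 2.24q.
Set SMB = MC: 78.99 - 2.24q = 52.81 + 2.59q → q* = 5.4203.
The Pigouvian subsidy equals MEB at q*: 15.19 + 1.56×5.4203 = 23.6457.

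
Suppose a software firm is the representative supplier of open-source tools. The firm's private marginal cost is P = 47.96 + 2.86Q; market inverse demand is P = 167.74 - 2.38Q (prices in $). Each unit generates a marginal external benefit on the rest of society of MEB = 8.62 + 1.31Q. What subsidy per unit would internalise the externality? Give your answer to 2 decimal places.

subsidy = $51.42 per unit

Social marginal cost = private MC − MEB = 39.34 + 1.55Q.
Set SMC = demand: 39.34 + 1.55Q = 167.74 - 2.38Q → Q* = 32.6718.
The Pigouvian subsidy equals MEB at Q*: 8.62 + 1.31×32.6718 = 51.4201.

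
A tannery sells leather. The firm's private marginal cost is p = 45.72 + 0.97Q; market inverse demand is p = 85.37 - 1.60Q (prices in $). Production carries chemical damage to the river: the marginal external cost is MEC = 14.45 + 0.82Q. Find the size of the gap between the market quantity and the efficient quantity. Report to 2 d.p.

7.99 units

Market equilibrium (private): 45.72 + 0.97Q = 85.37 - 1.60Q → Q_m = 15.4280.
Social marginal cost = private MC + MEC = 60.17 + 1.79Q.
Set SMC = demand: 60.17 + 1.79Q = 85.37 - 1.60Q → Q* = 7.4336.
Gap = |15.4280 − 7.4336| = 7.9944.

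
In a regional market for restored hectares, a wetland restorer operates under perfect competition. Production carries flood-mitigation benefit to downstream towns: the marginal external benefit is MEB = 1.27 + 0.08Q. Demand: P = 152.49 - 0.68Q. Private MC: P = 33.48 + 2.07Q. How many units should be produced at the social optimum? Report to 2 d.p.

Social marginal cost = private MC − MEB = 32.21 + 1.99Q.
Set SMC = demand: 32.21 + 1.99Q = 152.49 - 0.68Q → Q* = 45.0487.

Q* = 45.05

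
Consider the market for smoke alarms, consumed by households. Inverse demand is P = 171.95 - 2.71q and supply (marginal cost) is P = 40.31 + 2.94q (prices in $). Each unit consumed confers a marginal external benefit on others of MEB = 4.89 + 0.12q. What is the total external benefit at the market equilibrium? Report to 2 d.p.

Market equilibrium (private): 40.31 + 2.94q = 171.95 - 2.71q → q_m = 23.2991.
Total external benefit = ∫₀^{q_m} (4.89 + 0.12q) dq = 4.89×23.2991 + ½×0.12×23.2991² = 146.5035.

$146.50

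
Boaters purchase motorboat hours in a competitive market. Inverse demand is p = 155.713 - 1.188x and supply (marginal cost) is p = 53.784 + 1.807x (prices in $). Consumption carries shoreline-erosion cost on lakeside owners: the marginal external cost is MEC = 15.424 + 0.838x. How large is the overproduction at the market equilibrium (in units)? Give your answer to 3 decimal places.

11.465 units

Market equilibrium (private): 53.784 + 1.807x = 155.713 - 1.188x → x_m = 34.0331.
Social marginal benefit = demand − MEC = 140.289 - 2.026x.
Set SMB = MC: 140.289 - 2.026x = 53.784 + 1.807x → x* = 22.5685.
Gap = |34.0331 − 22.5685| = 11.4646.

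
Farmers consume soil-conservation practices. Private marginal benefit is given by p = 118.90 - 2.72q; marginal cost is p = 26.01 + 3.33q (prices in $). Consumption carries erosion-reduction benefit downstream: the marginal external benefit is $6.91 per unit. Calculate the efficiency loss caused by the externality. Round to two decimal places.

DWL = $3.95

Market equilibrium (private): 26.01 + 3.33q = 118.90 - 2.72q → q_m = 15.3537.
Social marginal benefit = demand + MEB = 125.81 - 2.72q.
Set SMB = MC: 125.81 - 2.72q = 26.01 + 3.33q → q* = 16.4959.
Height of the DWL triangle at q_m is SMB(q_m) − MC(q_m) = MEB(q_m) = 6.9100.
DWL = ½ × 1.1422 × 6.9100 = 3.9463.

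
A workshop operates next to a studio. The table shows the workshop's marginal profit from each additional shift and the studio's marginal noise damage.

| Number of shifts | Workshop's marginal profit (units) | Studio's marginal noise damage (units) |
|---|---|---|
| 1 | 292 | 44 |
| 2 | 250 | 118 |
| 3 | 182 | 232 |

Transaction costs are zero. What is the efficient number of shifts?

2

Bargaining reaches the level where marginal profit last exceeds marginal noise damage.
That holds through level 2 (250 ≥ 118) but not at 3 (182 < 232).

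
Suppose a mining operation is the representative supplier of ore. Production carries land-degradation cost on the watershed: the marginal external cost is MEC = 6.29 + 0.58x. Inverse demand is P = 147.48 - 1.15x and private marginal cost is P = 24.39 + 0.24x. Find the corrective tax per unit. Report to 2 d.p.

tax = 40.68 per unit

Social marginal cost = private MC + MEC = 30.68 + 0.82x.
Set SMC = demand: 30.68 + 0.82x = 147.48 - 1.15x → x* = 59.2893.
The Pigouvian tax equals MEC at x*: 6.29 + 0.58×59.2893 = 40.6778.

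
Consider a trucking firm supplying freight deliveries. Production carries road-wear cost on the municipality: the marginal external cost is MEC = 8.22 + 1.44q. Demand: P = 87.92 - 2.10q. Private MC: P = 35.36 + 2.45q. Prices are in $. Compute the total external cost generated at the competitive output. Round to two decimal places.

$191.03

Market equilibrium (private): 35.36 + 2.45q = 87.92 - 2.10q → q_m = 11.5516.
Total external cost = ∫₀^{q_m} (8.22 + 1.44q) dq = 8.22×11.5516 + ½×1.44×11.5516² = 191.0306.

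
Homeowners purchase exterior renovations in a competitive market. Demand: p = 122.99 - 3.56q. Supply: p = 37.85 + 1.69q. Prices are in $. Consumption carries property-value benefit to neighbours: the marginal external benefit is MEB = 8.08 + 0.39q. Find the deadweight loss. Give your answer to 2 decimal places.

DWL = $21.35

Market equilibrium (private): 37.85 + 1.69q = 122.99 - 3.56q → q_m = 16.2171.
Social marginal benefit = demand + MEB = 131.07 - 3.17q.
Set SMB = MC: 131.07 - 3.17q = 37.85 + 1.69q → q* = 19.1811.
Height of the DWL triangle at q_m is SMB(q_m) − MC(q_m) = MEB(q_m) = 14.4047.
DWL = ½ × 2.9640 × 14.4047 = 21.3478.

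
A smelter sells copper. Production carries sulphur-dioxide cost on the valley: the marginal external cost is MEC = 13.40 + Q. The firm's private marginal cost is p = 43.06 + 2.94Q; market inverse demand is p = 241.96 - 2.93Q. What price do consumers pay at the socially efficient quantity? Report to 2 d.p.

P = 162.85

Social marginal cost = private MC + MEC = 56.46 + 3.94Q.
Set SMC = demand: 56.46 + 3.94Q = 241.96 - 2.93Q → Q* = 27.0015.
Consumer price on the demand curve at Q*: 241.96 − 2.93×27.0015 = 162.8456.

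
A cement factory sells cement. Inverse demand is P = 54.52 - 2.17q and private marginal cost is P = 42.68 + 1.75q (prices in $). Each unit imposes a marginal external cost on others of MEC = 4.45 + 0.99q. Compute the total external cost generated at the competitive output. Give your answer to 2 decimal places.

Market equilibrium (private): 42.68 + 1.75q = 54.52 - 2.17q → q_m = 3.0204.
Total external cost = ∫₀^{q_m} (4.45 + 0.99q) dq = 4.45×3.0204 + ½×0.99×3.0204² = 17.9566.

$17.96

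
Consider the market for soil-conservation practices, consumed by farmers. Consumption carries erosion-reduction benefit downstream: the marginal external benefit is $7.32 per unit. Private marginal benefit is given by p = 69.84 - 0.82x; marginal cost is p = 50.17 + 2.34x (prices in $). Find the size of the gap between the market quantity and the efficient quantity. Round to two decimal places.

Market equilibrium (private): 50.17 + 2.34x = 69.84 - 0.82x → x_m = 6.2247.
Social marginal benefit = demand + MEB = 77.16 - 0.82x.
Set SMB = MC: 77.16 - 0.82x = 50.17 + 2.34x → x* = 8.5411.
Gap = |6.2247 − 8.5411| = 2.3164.

2.32 units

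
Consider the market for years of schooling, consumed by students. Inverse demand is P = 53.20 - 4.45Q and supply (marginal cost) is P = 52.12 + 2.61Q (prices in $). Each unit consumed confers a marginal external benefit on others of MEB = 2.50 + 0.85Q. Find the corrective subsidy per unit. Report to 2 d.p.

subsidy = $2.99 per unit

Social marginal benefit = demand + MEB = 55.70 - 3.60Q.
Set SMB = MC: 55.70 - 3.60Q = 52.12 + 2.61Q → Q* = 0.5765.
The Pigouvian subsidy equals MEB at Q*: 2.50 + 0.85×0.5765 = 2.9900.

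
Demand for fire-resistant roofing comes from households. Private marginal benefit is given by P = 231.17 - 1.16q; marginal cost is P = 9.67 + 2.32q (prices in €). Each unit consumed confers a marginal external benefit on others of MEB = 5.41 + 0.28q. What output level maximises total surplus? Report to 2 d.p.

q* = 70.91

Social marginal benefit = demand + MEB = 236.58 - 0.88q.
Set SMB = MC: 236.58 - 0.88q = 9.67 + 2.32q → q* = 70.9094.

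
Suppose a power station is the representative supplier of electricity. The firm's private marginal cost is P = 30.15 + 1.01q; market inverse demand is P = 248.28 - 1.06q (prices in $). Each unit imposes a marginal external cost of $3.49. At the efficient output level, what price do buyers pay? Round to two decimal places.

Social marginal cost = private MC + MEC = 33.64 + 1.01q.
Set SMC = demand: 33.64 + 1.01q = 248.28 - 1.06q → q* = 103.6908.
Consumer price on the demand curve at q*: 248.28 − 1.06×103.6908 = 138.3678.

P = $138.37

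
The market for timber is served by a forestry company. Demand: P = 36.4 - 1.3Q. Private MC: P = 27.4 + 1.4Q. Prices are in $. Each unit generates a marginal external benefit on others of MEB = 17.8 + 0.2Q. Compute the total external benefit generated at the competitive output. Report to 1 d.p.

Market equilibrium (private): 27.4 + 1.4Q = 36.4 - 1.3Q → Q_m = 3.3333.
Total external benefit = ∫₀^{Q_m} (17.8 + 0.2Q) dQ = 17.8×3.3333 + ½×0.2×3.3333² = 60.4438.

$60.4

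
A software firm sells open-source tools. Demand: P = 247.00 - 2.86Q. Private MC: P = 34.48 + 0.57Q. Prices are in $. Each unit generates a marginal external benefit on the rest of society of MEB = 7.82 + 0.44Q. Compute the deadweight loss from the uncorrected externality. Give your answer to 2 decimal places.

DWL = $205.81

Market equilibrium (private): 34.48 + 0.57Q = 247.00 - 2.86Q → Q_m = 61.9592.
Social marginal cost = private MC − MEB = 26.66 + 0.13Q.
Set SMC = demand: 26.66 + 0.13Q = 247.00 - 2.86Q → Q* = 73.6923.
Between Q* and Q_m the wedge demand − SMC runs linearly from 0 to MEB(Q_m), so the loss is a triangle.
DWL = ½ × 11.7331 × 35.0820 = 205.8103.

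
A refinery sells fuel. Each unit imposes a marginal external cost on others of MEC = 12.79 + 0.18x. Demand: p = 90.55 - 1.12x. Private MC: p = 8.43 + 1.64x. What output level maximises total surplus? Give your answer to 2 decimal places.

x* = 23.58

Social marginal cost = private MC + MEC = 21.22 + 1.82x.
Set SMC = demand: 21.22 + 1.82x = 90.55 - 1.12x → x* = 23.5816.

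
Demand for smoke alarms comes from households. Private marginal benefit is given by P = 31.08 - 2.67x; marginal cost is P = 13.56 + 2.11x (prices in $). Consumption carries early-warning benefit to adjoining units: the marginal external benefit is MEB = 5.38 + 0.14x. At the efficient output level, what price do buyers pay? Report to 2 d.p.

Social marginal benefit = demand + MEB = 36.46 - 2.53x.
Set SMB = MC: 36.46 - 2.53x = 13.56 + 2.11x → x* = 4.9353.
Consumer price on the demand curve at x*: 31.08 − 2.67×4.9353 = 17.9027.

P = $17.90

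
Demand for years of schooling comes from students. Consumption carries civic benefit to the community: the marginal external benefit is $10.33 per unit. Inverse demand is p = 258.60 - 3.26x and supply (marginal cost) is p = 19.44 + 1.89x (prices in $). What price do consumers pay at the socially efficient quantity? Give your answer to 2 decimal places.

P = $100.67

Social marginal benefit = demand + MEB = 268.93 - 3.26x.
Set SMB = MC: 268.93 - 3.26x = 19.44 + 1.89x → x* = 48.4447.
Consumer price on the demand curve at x*: 258.60 − 3.26×48.4447 = 100.6703.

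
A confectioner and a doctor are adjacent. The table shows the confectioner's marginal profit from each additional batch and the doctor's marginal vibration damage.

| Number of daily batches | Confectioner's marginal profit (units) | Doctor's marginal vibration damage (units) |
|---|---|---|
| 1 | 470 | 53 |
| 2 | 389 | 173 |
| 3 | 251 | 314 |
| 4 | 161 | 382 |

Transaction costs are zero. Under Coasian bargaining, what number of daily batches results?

2

Bargaining reaches the level where marginal profit last exceeds marginal vibration damage.
That holds through level 2 (389 ≥ 173) but not at 3 (251 < 314).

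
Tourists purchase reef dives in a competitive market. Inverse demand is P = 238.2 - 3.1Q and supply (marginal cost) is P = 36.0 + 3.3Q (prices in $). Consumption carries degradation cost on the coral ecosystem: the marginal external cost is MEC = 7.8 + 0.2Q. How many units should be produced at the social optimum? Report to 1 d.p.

Social marginal benefit = demand − MEC = 230.4 - 3.3Q.
Set SMB = MC: 230.4 - 3.3Q = 36.0 + 3.3Q → Q* = 29.4545.

Q* = 29.5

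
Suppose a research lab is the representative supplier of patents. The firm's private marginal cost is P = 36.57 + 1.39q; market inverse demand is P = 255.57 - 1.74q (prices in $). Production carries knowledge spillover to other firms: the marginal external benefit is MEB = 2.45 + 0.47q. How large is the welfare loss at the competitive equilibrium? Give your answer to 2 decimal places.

Market equilibrium (private): 36.57 + 1.39q = 255.57 - 1.74q → q_m = 69.9681.
Social marginal cost = private MC − MEB = 34.12 + 0.92q.
Set SMC = demand: 34.12 + 0.92q = 255.57 - 1.74q → q* = 83.2519.
The loss is the area between SMC and demand from q* to q_m; with linear curves that's a triangle of height MEB(q_m).
DWL = ½ × 13.2838 × 35.3350 = 234.6915.

DWL = $234.69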